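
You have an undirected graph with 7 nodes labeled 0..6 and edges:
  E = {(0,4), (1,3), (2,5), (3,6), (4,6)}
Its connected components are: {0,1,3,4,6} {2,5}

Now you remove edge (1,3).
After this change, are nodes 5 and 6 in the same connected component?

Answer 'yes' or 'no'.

Answer: no

Derivation:
Initial components: {0,1,3,4,6} {2,5}
Removing edge (1,3): it was a bridge — component count 2 -> 3.
New components: {0,3,4,6} {1} {2,5}
Are 5 and 6 in the same component? no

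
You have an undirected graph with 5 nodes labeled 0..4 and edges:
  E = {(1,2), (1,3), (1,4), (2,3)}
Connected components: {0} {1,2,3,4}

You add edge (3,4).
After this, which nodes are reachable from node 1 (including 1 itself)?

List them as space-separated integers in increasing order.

Answer: 1 2 3 4

Derivation:
Before: nodes reachable from 1: {1,2,3,4}
Adding (3,4): both endpoints already in same component. Reachability from 1 unchanged.
After: nodes reachable from 1: {1,2,3,4}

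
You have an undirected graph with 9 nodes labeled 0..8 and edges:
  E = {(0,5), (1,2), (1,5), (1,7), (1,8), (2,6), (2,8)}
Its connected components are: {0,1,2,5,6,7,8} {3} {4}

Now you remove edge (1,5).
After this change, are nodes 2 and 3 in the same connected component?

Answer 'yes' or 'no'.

Answer: no

Derivation:
Initial components: {0,1,2,5,6,7,8} {3} {4}
Removing edge (1,5): it was a bridge — component count 3 -> 4.
New components: {0,5} {1,2,6,7,8} {3} {4}
Are 2 and 3 in the same component? no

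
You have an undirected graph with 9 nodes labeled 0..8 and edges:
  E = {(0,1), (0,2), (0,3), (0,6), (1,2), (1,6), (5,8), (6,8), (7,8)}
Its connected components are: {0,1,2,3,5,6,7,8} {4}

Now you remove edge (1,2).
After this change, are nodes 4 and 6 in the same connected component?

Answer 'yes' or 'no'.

Answer: no

Derivation:
Initial components: {0,1,2,3,5,6,7,8} {4}
Removing edge (1,2): not a bridge — component count unchanged at 2.
New components: {0,1,2,3,5,6,7,8} {4}
Are 4 and 6 in the same component? no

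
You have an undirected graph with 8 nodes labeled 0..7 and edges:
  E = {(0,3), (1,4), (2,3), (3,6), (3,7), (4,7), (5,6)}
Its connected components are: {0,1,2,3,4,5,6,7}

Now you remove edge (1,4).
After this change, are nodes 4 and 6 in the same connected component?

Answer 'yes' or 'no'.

Initial components: {0,1,2,3,4,5,6,7}
Removing edge (1,4): it was a bridge — component count 1 -> 2.
New components: {0,2,3,4,5,6,7} {1}
Are 4 and 6 in the same component? yes

Answer: yes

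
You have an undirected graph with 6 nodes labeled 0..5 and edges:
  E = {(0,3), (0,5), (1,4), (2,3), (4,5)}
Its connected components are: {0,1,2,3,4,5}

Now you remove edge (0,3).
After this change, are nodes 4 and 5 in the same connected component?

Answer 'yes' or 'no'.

Answer: yes

Derivation:
Initial components: {0,1,2,3,4,5}
Removing edge (0,3): it was a bridge — component count 1 -> 2.
New components: {0,1,4,5} {2,3}
Are 4 and 5 in the same component? yes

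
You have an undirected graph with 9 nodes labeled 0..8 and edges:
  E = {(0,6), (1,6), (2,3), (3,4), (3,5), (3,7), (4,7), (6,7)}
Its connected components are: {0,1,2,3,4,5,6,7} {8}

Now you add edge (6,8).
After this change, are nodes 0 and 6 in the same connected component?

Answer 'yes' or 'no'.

Initial components: {0,1,2,3,4,5,6,7} {8}
Adding edge (6,8): merges {0,1,2,3,4,5,6,7} and {8}.
New components: {0,1,2,3,4,5,6,7,8}
Are 0 and 6 in the same component? yes

Answer: yes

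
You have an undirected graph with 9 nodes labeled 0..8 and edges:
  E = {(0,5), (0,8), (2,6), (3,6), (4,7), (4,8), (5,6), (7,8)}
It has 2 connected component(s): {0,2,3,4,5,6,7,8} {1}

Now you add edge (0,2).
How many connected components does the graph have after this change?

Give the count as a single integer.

Answer: 2

Derivation:
Initial component count: 2
Add (0,2): endpoints already in same component. Count unchanged: 2.
New component count: 2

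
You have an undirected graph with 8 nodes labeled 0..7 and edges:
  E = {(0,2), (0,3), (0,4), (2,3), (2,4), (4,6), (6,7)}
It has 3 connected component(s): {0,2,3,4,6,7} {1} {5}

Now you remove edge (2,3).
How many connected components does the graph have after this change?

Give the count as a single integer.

Answer: 3

Derivation:
Initial component count: 3
Remove (2,3): not a bridge. Count unchanged: 3.
  After removal, components: {0,2,3,4,6,7} {1} {5}
New component count: 3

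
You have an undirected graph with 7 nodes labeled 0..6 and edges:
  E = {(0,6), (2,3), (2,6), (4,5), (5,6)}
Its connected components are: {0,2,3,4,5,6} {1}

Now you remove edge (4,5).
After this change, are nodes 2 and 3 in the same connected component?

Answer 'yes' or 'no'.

Answer: yes

Derivation:
Initial components: {0,2,3,4,5,6} {1}
Removing edge (4,5): it was a bridge — component count 2 -> 3.
New components: {0,2,3,5,6} {1} {4}
Are 2 and 3 in the same component? yes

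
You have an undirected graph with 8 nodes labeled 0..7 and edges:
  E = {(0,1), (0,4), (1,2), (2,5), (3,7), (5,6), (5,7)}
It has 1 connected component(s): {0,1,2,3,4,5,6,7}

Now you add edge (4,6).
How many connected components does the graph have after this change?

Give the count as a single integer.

Initial component count: 1
Add (4,6): endpoints already in same component. Count unchanged: 1.
New component count: 1

Answer: 1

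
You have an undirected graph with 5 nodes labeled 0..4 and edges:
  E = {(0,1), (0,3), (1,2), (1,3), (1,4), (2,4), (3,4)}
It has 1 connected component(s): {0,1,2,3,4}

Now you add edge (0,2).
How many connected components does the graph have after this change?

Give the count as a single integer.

Initial component count: 1
Add (0,2): endpoints already in same component. Count unchanged: 1.
New component count: 1

Answer: 1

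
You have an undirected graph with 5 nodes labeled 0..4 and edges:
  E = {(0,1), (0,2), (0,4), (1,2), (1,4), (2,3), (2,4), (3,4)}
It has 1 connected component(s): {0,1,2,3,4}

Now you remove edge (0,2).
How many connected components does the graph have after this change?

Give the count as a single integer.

Initial component count: 1
Remove (0,2): not a bridge. Count unchanged: 1.
  After removal, components: {0,1,2,3,4}
New component count: 1

Answer: 1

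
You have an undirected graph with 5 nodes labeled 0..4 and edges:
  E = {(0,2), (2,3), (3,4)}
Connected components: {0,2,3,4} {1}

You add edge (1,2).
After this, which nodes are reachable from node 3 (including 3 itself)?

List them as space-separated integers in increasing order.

Before: nodes reachable from 3: {0,2,3,4}
Adding (1,2): merges 3's component with another. Reachability grows.
After: nodes reachable from 3: {0,1,2,3,4}

Answer: 0 1 2 3 4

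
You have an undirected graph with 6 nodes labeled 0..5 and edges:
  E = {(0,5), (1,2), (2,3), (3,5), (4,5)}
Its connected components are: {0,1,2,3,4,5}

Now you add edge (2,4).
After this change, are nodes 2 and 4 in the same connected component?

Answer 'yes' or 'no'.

Answer: yes

Derivation:
Initial components: {0,1,2,3,4,5}
Adding edge (2,4): both already in same component {0,1,2,3,4,5}. No change.
New components: {0,1,2,3,4,5}
Are 2 and 4 in the same component? yes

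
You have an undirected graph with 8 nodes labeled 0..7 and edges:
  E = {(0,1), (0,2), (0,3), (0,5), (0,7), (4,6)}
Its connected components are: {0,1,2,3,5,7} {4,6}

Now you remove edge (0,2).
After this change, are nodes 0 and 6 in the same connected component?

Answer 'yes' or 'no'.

Answer: no

Derivation:
Initial components: {0,1,2,3,5,7} {4,6}
Removing edge (0,2): it was a bridge — component count 2 -> 3.
New components: {0,1,3,5,7} {2} {4,6}
Are 0 and 6 in the same component? no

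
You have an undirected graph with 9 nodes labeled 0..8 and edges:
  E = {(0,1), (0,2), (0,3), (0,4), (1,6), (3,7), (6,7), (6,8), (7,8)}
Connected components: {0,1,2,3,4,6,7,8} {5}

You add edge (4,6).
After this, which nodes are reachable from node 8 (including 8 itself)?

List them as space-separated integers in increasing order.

Answer: 0 1 2 3 4 6 7 8

Derivation:
Before: nodes reachable from 8: {0,1,2,3,4,6,7,8}
Adding (4,6): both endpoints already in same component. Reachability from 8 unchanged.
After: nodes reachable from 8: {0,1,2,3,4,6,7,8}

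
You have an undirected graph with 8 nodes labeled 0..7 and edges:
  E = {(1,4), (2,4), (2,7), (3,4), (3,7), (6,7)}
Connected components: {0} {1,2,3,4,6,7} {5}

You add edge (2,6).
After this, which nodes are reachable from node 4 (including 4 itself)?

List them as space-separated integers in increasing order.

Answer: 1 2 3 4 6 7

Derivation:
Before: nodes reachable from 4: {1,2,3,4,6,7}
Adding (2,6): both endpoints already in same component. Reachability from 4 unchanged.
After: nodes reachable from 4: {1,2,3,4,6,7}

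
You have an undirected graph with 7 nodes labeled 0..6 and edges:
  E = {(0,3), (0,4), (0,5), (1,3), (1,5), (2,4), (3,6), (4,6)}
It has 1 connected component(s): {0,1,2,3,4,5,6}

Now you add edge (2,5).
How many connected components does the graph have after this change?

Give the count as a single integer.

Answer: 1

Derivation:
Initial component count: 1
Add (2,5): endpoints already in same component. Count unchanged: 1.
New component count: 1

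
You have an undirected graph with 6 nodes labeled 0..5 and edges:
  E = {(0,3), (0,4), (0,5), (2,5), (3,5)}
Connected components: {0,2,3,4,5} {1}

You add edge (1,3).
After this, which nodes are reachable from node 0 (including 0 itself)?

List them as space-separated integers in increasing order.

Before: nodes reachable from 0: {0,2,3,4,5}
Adding (1,3): merges 0's component with another. Reachability grows.
After: nodes reachable from 0: {0,1,2,3,4,5}

Answer: 0 1 2 3 4 5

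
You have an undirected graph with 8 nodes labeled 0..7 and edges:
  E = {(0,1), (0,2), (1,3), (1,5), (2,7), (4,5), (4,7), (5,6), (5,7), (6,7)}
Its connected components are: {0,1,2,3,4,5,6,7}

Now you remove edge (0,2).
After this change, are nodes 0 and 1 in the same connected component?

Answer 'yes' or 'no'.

Initial components: {0,1,2,3,4,5,6,7}
Removing edge (0,2): not a bridge — component count unchanged at 1.
New components: {0,1,2,3,4,5,6,7}
Are 0 and 1 in the same component? yes

Answer: yes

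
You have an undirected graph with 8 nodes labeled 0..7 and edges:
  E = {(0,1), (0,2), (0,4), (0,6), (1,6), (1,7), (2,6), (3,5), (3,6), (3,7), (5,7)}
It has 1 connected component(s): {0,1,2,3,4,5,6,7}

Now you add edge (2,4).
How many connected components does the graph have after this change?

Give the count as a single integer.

Initial component count: 1
Add (2,4): endpoints already in same component. Count unchanged: 1.
New component count: 1

Answer: 1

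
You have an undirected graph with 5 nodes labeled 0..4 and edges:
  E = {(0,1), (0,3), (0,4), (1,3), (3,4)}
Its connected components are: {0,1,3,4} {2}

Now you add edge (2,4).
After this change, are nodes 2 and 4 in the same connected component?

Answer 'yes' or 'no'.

Initial components: {0,1,3,4} {2}
Adding edge (2,4): merges {2} and {0,1,3,4}.
New components: {0,1,2,3,4}
Are 2 and 4 in the same component? yes

Answer: yes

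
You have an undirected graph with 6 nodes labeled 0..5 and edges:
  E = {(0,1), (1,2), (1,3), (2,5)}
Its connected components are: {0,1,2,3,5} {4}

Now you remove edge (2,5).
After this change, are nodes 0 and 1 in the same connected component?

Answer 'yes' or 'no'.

Initial components: {0,1,2,3,5} {4}
Removing edge (2,5): it was a bridge — component count 2 -> 3.
New components: {0,1,2,3} {4} {5}
Are 0 and 1 in the same component? yes

Answer: yes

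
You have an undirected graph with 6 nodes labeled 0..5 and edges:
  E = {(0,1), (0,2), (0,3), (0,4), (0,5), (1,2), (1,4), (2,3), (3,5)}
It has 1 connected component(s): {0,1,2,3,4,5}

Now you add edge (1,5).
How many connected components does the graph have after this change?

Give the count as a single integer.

Initial component count: 1
Add (1,5): endpoints already in same component. Count unchanged: 1.
New component count: 1

Answer: 1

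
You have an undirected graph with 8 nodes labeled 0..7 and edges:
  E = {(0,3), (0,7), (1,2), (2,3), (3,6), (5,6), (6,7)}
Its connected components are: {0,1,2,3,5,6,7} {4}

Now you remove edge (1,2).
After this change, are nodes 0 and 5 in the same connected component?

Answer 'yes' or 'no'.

Initial components: {0,1,2,3,5,6,7} {4}
Removing edge (1,2): it was a bridge — component count 2 -> 3.
New components: {0,2,3,5,6,7} {1} {4}
Are 0 and 5 in the same component? yes

Answer: yes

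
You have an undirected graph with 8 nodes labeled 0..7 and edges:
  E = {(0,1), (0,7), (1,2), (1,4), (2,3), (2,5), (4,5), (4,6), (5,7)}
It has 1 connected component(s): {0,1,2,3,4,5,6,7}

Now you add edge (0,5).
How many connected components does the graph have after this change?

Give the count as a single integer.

Answer: 1

Derivation:
Initial component count: 1
Add (0,5): endpoints already in same component. Count unchanged: 1.
New component count: 1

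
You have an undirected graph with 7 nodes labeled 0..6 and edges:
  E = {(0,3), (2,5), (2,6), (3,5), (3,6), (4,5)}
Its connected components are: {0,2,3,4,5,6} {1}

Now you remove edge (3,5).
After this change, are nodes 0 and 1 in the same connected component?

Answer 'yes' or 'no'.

Initial components: {0,2,3,4,5,6} {1}
Removing edge (3,5): not a bridge — component count unchanged at 2.
New components: {0,2,3,4,5,6} {1}
Are 0 and 1 in the same component? no

Answer: no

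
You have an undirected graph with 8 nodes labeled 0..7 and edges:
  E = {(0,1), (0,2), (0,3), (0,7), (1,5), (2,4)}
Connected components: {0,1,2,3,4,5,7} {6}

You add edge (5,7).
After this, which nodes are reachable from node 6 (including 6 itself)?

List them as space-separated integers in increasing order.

Before: nodes reachable from 6: {6}
Adding (5,7): both endpoints already in same component. Reachability from 6 unchanged.
After: nodes reachable from 6: {6}

Answer: 6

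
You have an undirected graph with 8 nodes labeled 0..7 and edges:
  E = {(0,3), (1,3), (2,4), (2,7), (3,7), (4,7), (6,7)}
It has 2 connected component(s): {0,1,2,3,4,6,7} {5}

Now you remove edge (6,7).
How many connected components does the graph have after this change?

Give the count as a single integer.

Initial component count: 2
Remove (6,7): it was a bridge. Count increases: 2 -> 3.
  After removal, components: {0,1,2,3,4,7} {5} {6}
New component count: 3

Answer: 3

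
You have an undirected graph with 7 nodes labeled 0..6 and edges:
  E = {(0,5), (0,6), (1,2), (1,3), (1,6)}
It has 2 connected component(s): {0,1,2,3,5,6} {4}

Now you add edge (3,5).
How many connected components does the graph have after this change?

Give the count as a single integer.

Initial component count: 2
Add (3,5): endpoints already in same component. Count unchanged: 2.
New component count: 2

Answer: 2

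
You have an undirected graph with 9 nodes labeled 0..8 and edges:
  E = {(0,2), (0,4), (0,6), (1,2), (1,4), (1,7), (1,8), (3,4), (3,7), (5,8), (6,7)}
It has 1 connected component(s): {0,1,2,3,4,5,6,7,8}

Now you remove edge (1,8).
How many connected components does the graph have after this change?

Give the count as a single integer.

Initial component count: 1
Remove (1,8): it was a bridge. Count increases: 1 -> 2.
  After removal, components: {0,1,2,3,4,6,7} {5,8}
New component count: 2

Answer: 2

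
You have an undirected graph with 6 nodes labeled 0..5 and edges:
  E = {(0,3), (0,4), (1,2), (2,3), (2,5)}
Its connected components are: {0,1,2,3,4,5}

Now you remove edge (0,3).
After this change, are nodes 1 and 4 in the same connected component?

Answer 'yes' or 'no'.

Answer: no

Derivation:
Initial components: {0,1,2,3,4,5}
Removing edge (0,3): it was a bridge — component count 1 -> 2.
New components: {0,4} {1,2,3,5}
Are 1 and 4 in the same component? no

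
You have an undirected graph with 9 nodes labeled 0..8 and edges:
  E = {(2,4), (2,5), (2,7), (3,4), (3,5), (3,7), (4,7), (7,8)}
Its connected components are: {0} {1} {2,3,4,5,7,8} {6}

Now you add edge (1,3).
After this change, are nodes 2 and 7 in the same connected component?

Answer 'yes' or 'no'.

Initial components: {0} {1} {2,3,4,5,7,8} {6}
Adding edge (1,3): merges {1} and {2,3,4,5,7,8}.
New components: {0} {1,2,3,4,5,7,8} {6}
Are 2 and 7 in the same component? yes

Answer: yes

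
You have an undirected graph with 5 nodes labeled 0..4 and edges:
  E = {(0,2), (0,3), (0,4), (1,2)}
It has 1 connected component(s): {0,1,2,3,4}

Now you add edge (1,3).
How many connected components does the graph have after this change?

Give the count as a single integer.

Answer: 1

Derivation:
Initial component count: 1
Add (1,3): endpoints already in same component. Count unchanged: 1.
New component count: 1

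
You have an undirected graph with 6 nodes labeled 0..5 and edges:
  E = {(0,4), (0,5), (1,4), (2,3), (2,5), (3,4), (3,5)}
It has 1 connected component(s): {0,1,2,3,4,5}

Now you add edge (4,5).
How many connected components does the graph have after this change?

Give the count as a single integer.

Answer: 1

Derivation:
Initial component count: 1
Add (4,5): endpoints already in same component. Count unchanged: 1.
New component count: 1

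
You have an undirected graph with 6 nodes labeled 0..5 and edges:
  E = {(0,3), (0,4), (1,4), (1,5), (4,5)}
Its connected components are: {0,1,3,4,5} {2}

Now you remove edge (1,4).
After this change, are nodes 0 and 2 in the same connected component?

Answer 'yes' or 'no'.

Initial components: {0,1,3,4,5} {2}
Removing edge (1,4): not a bridge — component count unchanged at 2.
New components: {0,1,3,4,5} {2}
Are 0 and 2 in the same component? no

Answer: no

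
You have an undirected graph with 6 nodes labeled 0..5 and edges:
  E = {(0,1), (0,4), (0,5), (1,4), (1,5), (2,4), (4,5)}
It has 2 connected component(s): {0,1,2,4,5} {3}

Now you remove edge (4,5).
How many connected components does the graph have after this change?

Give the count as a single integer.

Answer: 2

Derivation:
Initial component count: 2
Remove (4,5): not a bridge. Count unchanged: 2.
  After removal, components: {0,1,2,4,5} {3}
New component count: 2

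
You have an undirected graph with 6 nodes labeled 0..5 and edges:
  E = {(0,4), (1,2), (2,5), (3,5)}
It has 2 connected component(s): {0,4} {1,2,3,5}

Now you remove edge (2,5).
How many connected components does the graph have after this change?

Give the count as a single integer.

Initial component count: 2
Remove (2,5): it was a bridge. Count increases: 2 -> 3.
  After removal, components: {0,4} {1,2} {3,5}
New component count: 3

Answer: 3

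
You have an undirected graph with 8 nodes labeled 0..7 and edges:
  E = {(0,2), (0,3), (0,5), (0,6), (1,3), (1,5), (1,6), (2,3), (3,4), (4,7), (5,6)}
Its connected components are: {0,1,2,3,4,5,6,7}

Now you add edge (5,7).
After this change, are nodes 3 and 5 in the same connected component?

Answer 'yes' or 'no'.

Answer: yes

Derivation:
Initial components: {0,1,2,3,4,5,6,7}
Adding edge (5,7): both already in same component {0,1,2,3,4,5,6,7}. No change.
New components: {0,1,2,3,4,5,6,7}
Are 3 and 5 in the same component? yes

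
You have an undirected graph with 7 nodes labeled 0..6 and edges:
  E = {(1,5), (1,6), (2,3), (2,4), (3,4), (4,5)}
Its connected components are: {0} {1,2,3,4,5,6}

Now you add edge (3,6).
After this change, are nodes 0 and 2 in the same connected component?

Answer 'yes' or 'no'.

Answer: no

Derivation:
Initial components: {0} {1,2,3,4,5,6}
Adding edge (3,6): both already in same component {1,2,3,4,5,6}. No change.
New components: {0} {1,2,3,4,5,6}
Are 0 and 2 in the same component? no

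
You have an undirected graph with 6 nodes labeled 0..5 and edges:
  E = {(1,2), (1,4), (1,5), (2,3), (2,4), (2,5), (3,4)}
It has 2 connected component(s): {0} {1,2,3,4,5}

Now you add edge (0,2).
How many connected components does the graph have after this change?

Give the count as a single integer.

Answer: 1

Derivation:
Initial component count: 2
Add (0,2): merges two components. Count decreases: 2 -> 1.
New component count: 1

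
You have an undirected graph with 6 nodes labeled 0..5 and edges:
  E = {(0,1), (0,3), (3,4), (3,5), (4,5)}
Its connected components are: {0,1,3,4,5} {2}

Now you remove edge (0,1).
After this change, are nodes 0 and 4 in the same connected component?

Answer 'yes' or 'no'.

Answer: yes

Derivation:
Initial components: {0,1,3,4,5} {2}
Removing edge (0,1): it was a bridge — component count 2 -> 3.
New components: {0,3,4,5} {1} {2}
Are 0 and 4 in the same component? yes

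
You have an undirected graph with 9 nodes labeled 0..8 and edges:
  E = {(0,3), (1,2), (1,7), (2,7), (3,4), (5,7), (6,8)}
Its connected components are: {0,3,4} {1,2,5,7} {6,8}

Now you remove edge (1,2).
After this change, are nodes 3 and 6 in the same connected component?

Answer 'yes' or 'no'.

Initial components: {0,3,4} {1,2,5,7} {6,8}
Removing edge (1,2): not a bridge — component count unchanged at 3.
New components: {0,3,4} {1,2,5,7} {6,8}
Are 3 and 6 in the same component? no

Answer: no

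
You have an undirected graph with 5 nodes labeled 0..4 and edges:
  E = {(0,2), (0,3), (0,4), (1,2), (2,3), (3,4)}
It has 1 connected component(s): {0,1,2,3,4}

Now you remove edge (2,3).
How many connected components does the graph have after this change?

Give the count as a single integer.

Answer: 1

Derivation:
Initial component count: 1
Remove (2,3): not a bridge. Count unchanged: 1.
  After removal, components: {0,1,2,3,4}
New component count: 1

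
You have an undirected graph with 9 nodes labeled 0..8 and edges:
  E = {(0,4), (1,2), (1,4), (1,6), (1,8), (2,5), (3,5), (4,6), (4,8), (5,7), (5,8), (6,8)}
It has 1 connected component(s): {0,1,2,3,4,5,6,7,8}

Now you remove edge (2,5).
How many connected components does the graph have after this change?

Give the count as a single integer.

Initial component count: 1
Remove (2,5): not a bridge. Count unchanged: 1.
  After removal, components: {0,1,2,3,4,5,6,7,8}
New component count: 1

Answer: 1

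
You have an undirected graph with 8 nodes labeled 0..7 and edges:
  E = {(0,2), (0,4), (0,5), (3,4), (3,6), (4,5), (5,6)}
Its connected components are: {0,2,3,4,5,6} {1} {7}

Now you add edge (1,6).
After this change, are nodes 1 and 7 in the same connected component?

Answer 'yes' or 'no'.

Answer: no

Derivation:
Initial components: {0,2,3,4,5,6} {1} {7}
Adding edge (1,6): merges {1} and {0,2,3,4,5,6}.
New components: {0,1,2,3,4,5,6} {7}
Are 1 and 7 in the same component? no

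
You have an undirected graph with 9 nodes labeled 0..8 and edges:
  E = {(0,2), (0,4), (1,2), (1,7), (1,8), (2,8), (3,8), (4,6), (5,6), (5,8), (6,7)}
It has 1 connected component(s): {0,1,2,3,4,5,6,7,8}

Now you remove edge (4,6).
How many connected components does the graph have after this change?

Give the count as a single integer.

Initial component count: 1
Remove (4,6): not a bridge. Count unchanged: 1.
  After removal, components: {0,1,2,3,4,5,6,7,8}
New component count: 1

Answer: 1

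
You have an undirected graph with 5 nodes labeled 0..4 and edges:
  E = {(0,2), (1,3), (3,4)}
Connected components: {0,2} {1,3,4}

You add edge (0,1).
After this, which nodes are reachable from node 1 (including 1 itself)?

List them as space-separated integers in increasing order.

Answer: 0 1 2 3 4

Derivation:
Before: nodes reachable from 1: {1,3,4}
Adding (0,1): merges 1's component with another. Reachability grows.
After: nodes reachable from 1: {0,1,2,3,4}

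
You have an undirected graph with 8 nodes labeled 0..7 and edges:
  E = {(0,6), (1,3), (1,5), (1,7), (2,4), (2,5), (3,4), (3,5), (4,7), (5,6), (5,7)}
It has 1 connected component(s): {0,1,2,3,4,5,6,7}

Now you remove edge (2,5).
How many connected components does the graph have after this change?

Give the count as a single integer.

Initial component count: 1
Remove (2,5): not a bridge. Count unchanged: 1.
  After removal, components: {0,1,2,3,4,5,6,7}
New component count: 1

Answer: 1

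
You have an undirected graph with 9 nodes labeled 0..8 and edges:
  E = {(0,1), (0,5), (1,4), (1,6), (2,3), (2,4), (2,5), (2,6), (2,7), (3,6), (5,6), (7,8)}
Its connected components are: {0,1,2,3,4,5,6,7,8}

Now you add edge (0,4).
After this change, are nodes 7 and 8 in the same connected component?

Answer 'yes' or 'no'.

Initial components: {0,1,2,3,4,5,6,7,8}
Adding edge (0,4): both already in same component {0,1,2,3,4,5,6,7,8}. No change.
New components: {0,1,2,3,4,5,6,7,8}
Are 7 and 8 in the same component? yes

Answer: yes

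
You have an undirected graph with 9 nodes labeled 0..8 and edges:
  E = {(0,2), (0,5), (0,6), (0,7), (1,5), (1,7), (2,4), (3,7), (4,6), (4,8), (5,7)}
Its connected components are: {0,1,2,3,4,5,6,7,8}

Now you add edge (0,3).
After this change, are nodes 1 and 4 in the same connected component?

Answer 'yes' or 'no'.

Answer: yes

Derivation:
Initial components: {0,1,2,3,4,5,6,7,8}
Adding edge (0,3): both already in same component {0,1,2,3,4,5,6,7,8}. No change.
New components: {0,1,2,3,4,5,6,7,8}
Are 1 and 4 in the same component? yes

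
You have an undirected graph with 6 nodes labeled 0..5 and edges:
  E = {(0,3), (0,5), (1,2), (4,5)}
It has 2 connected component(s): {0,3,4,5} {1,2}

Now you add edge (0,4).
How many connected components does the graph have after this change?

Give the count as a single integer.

Initial component count: 2
Add (0,4): endpoints already in same component. Count unchanged: 2.
New component count: 2

Answer: 2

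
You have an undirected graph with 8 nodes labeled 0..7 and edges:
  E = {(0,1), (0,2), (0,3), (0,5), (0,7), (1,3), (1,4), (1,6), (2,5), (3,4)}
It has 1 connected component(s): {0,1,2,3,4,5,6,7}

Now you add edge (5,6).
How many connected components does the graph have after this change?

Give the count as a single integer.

Answer: 1

Derivation:
Initial component count: 1
Add (5,6): endpoints already in same component. Count unchanged: 1.
New component count: 1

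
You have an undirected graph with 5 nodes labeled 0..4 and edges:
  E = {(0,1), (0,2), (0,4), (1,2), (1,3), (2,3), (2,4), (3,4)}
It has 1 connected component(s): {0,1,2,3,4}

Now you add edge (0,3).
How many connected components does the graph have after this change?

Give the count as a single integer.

Initial component count: 1
Add (0,3): endpoints already in same component. Count unchanged: 1.
New component count: 1

Answer: 1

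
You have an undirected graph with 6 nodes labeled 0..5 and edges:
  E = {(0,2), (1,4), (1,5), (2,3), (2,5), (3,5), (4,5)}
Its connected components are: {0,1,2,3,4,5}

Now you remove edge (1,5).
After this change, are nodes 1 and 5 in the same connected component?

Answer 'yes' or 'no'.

Initial components: {0,1,2,3,4,5}
Removing edge (1,5): not a bridge — component count unchanged at 1.
New components: {0,1,2,3,4,5}
Are 1 and 5 in the same component? yes

Answer: yes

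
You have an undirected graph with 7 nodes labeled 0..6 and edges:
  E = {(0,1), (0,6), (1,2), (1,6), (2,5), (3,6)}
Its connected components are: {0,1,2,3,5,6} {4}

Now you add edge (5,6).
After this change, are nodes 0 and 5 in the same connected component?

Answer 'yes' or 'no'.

Initial components: {0,1,2,3,5,6} {4}
Adding edge (5,6): both already in same component {0,1,2,3,5,6}. No change.
New components: {0,1,2,3,5,6} {4}
Are 0 and 5 in the same component? yes

Answer: yes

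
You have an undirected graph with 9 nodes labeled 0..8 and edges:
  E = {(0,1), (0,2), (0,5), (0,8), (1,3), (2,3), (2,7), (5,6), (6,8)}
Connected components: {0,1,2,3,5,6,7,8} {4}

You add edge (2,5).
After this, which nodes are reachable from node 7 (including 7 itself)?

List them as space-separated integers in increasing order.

Before: nodes reachable from 7: {0,1,2,3,5,6,7,8}
Adding (2,5): both endpoints already in same component. Reachability from 7 unchanged.
After: nodes reachable from 7: {0,1,2,3,5,6,7,8}

Answer: 0 1 2 3 5 6 7 8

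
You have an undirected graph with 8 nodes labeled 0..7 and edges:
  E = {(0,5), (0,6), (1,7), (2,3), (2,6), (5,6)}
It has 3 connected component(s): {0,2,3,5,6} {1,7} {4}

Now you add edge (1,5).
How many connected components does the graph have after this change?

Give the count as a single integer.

Initial component count: 3
Add (1,5): merges two components. Count decreases: 3 -> 2.
New component count: 2

Answer: 2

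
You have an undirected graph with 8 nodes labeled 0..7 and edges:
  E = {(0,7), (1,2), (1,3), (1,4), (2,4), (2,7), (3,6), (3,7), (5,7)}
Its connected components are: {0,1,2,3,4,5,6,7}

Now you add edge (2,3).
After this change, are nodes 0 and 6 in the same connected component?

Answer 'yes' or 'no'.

Answer: yes

Derivation:
Initial components: {0,1,2,3,4,5,6,7}
Adding edge (2,3): both already in same component {0,1,2,3,4,5,6,7}. No change.
New components: {0,1,2,3,4,5,6,7}
Are 0 and 6 in the same component? yes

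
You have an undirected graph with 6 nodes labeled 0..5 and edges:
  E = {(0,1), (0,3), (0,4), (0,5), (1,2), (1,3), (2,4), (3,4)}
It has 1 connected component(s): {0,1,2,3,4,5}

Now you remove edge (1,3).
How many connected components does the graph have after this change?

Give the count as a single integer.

Answer: 1

Derivation:
Initial component count: 1
Remove (1,3): not a bridge. Count unchanged: 1.
  After removal, components: {0,1,2,3,4,5}
New component count: 1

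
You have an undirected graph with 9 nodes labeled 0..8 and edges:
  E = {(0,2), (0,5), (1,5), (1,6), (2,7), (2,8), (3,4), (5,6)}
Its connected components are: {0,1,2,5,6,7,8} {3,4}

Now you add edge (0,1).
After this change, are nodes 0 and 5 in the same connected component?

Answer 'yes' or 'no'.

Answer: yes

Derivation:
Initial components: {0,1,2,5,6,7,8} {3,4}
Adding edge (0,1): both already in same component {0,1,2,5,6,7,8}. No change.
New components: {0,1,2,5,6,7,8} {3,4}
Are 0 and 5 in the same component? yes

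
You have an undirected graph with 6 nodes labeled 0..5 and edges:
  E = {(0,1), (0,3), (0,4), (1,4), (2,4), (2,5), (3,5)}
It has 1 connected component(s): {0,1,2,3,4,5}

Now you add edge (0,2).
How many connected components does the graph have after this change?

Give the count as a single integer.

Answer: 1

Derivation:
Initial component count: 1
Add (0,2): endpoints already in same component. Count unchanged: 1.
New component count: 1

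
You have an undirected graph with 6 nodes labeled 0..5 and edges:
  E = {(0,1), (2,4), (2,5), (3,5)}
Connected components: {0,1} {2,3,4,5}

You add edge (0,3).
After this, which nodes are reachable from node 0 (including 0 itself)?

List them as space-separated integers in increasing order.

Before: nodes reachable from 0: {0,1}
Adding (0,3): merges 0's component with another. Reachability grows.
After: nodes reachable from 0: {0,1,2,3,4,5}

Answer: 0 1 2 3 4 5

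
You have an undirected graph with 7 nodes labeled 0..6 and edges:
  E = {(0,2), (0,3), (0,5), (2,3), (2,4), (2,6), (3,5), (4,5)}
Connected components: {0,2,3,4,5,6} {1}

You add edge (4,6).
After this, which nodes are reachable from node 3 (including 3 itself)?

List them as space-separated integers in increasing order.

Before: nodes reachable from 3: {0,2,3,4,5,6}
Adding (4,6): both endpoints already in same component. Reachability from 3 unchanged.
After: nodes reachable from 3: {0,2,3,4,5,6}

Answer: 0 2 3 4 5 6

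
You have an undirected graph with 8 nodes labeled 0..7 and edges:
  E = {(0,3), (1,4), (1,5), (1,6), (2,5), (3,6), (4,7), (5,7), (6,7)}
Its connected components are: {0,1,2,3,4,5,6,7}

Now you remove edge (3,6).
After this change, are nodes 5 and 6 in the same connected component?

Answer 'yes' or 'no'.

Answer: yes

Derivation:
Initial components: {0,1,2,3,4,5,6,7}
Removing edge (3,6): it was a bridge — component count 1 -> 2.
New components: {0,3} {1,2,4,5,6,7}
Are 5 and 6 in the same component? yes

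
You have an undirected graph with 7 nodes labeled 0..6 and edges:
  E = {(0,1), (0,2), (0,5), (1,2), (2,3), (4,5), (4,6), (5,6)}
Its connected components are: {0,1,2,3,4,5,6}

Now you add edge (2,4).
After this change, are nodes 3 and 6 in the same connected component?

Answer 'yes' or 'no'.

Initial components: {0,1,2,3,4,5,6}
Adding edge (2,4): both already in same component {0,1,2,3,4,5,6}. No change.
New components: {0,1,2,3,4,5,6}
Are 3 and 6 in the same component? yes

Answer: yes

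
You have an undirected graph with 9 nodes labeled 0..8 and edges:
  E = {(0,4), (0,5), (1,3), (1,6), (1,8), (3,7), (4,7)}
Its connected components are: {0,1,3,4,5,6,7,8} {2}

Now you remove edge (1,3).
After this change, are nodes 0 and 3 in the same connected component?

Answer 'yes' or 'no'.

Answer: yes

Derivation:
Initial components: {0,1,3,4,5,6,7,8} {2}
Removing edge (1,3): it was a bridge — component count 2 -> 3.
New components: {0,3,4,5,7} {1,6,8} {2}
Are 0 and 3 in the same component? yes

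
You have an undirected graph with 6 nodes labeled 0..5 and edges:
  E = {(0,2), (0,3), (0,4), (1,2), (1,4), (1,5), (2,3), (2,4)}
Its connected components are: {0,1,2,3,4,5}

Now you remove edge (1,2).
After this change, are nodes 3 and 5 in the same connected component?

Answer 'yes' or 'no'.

Answer: yes

Derivation:
Initial components: {0,1,2,3,4,5}
Removing edge (1,2): not a bridge — component count unchanged at 1.
New components: {0,1,2,3,4,5}
Are 3 and 5 in the same component? yes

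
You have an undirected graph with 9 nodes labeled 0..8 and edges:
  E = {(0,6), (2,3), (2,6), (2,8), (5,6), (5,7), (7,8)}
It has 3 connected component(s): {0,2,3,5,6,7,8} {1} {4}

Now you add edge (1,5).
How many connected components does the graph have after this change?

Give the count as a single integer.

Answer: 2

Derivation:
Initial component count: 3
Add (1,5): merges two components. Count decreases: 3 -> 2.
New component count: 2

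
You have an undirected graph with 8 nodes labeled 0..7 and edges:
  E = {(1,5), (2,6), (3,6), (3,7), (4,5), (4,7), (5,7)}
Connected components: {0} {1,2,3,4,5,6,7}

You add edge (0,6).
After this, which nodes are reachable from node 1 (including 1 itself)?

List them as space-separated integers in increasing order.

Answer: 0 1 2 3 4 5 6 7

Derivation:
Before: nodes reachable from 1: {1,2,3,4,5,6,7}
Adding (0,6): merges 1's component with another. Reachability grows.
After: nodes reachable from 1: {0,1,2,3,4,5,6,7}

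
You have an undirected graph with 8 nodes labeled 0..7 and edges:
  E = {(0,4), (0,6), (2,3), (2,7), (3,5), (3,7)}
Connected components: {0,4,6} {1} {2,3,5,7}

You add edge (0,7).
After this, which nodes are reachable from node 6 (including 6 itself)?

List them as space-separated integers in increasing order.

Before: nodes reachable from 6: {0,4,6}
Adding (0,7): merges 6's component with another. Reachability grows.
After: nodes reachable from 6: {0,2,3,4,5,6,7}

Answer: 0 2 3 4 5 6 7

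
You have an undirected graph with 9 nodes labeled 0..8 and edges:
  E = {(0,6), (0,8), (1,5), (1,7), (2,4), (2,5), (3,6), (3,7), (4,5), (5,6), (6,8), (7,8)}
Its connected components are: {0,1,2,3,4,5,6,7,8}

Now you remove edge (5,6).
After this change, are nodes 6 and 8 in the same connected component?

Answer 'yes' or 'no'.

Answer: yes

Derivation:
Initial components: {0,1,2,3,4,5,6,7,8}
Removing edge (5,6): not a bridge — component count unchanged at 1.
New components: {0,1,2,3,4,5,6,7,8}
Are 6 and 8 in the same component? yes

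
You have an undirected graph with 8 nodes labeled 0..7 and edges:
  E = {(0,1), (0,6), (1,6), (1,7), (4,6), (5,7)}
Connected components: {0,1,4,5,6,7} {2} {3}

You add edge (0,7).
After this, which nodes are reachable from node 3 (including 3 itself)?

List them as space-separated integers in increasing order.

Answer: 3

Derivation:
Before: nodes reachable from 3: {3}
Adding (0,7): both endpoints already in same component. Reachability from 3 unchanged.
After: nodes reachable from 3: {3}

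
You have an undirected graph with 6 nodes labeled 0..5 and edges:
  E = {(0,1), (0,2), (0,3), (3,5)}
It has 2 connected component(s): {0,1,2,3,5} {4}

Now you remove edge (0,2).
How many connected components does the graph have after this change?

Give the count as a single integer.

Answer: 3

Derivation:
Initial component count: 2
Remove (0,2): it was a bridge. Count increases: 2 -> 3.
  After removal, components: {0,1,3,5} {2} {4}
New component count: 3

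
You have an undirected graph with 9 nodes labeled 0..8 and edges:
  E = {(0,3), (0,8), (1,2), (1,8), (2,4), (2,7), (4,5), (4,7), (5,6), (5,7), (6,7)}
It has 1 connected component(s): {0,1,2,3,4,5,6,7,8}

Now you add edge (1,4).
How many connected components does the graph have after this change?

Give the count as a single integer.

Answer: 1

Derivation:
Initial component count: 1
Add (1,4): endpoints already in same component. Count unchanged: 1.
New component count: 1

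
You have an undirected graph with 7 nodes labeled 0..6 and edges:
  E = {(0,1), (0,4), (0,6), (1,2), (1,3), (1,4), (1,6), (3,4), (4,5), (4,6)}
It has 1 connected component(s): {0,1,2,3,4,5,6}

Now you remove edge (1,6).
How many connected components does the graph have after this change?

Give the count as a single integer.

Answer: 1

Derivation:
Initial component count: 1
Remove (1,6): not a bridge. Count unchanged: 1.
  After removal, components: {0,1,2,3,4,5,6}
New component count: 1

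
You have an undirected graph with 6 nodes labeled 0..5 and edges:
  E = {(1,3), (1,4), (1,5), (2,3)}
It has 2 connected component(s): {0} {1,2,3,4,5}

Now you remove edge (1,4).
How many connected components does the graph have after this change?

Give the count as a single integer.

Initial component count: 2
Remove (1,4): it was a bridge. Count increases: 2 -> 3.
  After removal, components: {0} {1,2,3,5} {4}
New component count: 3

Answer: 3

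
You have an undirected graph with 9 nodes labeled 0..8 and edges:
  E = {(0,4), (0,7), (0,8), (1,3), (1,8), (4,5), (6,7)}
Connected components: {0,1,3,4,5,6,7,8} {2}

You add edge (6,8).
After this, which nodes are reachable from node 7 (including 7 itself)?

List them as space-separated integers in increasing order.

Before: nodes reachable from 7: {0,1,3,4,5,6,7,8}
Adding (6,8): both endpoints already in same component. Reachability from 7 unchanged.
After: nodes reachable from 7: {0,1,3,4,5,6,7,8}

Answer: 0 1 3 4 5 6 7 8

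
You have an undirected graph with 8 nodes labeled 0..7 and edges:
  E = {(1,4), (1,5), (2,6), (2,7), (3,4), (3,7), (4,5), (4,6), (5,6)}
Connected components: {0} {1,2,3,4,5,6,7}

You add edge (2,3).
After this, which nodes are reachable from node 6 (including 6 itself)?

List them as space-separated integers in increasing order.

Before: nodes reachable from 6: {1,2,3,4,5,6,7}
Adding (2,3): both endpoints already in same component. Reachability from 6 unchanged.
After: nodes reachable from 6: {1,2,3,4,5,6,7}

Answer: 1 2 3 4 5 6 7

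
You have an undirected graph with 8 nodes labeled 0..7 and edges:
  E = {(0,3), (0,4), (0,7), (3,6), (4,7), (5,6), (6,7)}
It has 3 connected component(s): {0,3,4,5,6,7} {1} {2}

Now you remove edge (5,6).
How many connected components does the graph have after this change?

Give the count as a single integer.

Answer: 4

Derivation:
Initial component count: 3
Remove (5,6): it was a bridge. Count increases: 3 -> 4.
  After removal, components: {0,3,4,6,7} {1} {2} {5}
New component count: 4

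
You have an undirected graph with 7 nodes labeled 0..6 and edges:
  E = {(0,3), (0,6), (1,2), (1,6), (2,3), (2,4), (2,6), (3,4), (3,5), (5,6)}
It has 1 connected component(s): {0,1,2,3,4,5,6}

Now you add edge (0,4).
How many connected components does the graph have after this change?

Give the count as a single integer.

Initial component count: 1
Add (0,4): endpoints already in same component. Count unchanged: 1.
New component count: 1

Answer: 1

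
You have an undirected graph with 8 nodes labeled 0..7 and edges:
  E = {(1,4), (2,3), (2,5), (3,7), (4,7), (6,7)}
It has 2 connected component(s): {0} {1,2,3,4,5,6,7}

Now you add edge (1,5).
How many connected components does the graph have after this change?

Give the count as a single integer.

Initial component count: 2
Add (1,5): endpoints already in same component. Count unchanged: 2.
New component count: 2

Answer: 2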